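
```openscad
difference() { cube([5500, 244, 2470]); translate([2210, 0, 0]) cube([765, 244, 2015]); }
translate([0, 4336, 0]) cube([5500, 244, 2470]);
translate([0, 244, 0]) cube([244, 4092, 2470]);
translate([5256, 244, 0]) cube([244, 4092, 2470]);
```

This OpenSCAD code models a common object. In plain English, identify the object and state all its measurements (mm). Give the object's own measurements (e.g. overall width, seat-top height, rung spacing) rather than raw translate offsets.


A single room: four walls, each 2470 mm tall and 244 mm thick, enclosing an outside footprint 5500×4580 mm (x × y), no floor or roof. The front and back walls (−y and +y sides) run the full x-width; the side walls fit between their inner faces. A door opening 765 mm wide and 2015 mm tall is cut through the front wall from the floor up, its −x edge 2210 mm from the wall's −x end.


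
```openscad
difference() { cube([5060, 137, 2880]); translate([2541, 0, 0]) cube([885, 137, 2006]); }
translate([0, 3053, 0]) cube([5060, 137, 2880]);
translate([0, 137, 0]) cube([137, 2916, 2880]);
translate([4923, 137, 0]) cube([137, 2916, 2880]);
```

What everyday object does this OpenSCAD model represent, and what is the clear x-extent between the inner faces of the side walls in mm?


A single room. The interior width is 4786 mm.

Four walls enclosing a rectangle with a door in the front wall — a room. Outside width 5060 minus two 137 mm walls gives 4786 mm.


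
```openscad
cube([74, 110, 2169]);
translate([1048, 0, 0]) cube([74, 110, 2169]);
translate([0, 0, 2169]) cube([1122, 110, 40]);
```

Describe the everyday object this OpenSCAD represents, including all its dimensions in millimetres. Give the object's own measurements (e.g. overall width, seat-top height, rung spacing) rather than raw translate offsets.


A door frame. The clear opening is 974 mm wide and 2169 mm high. Two 74 mm wide jambs, 110 mm deep, stand either side of the opening from the floor to the top of the opening. A 40 mm thick head sits across the top of both jambs, spanning the full outside width of the frame.


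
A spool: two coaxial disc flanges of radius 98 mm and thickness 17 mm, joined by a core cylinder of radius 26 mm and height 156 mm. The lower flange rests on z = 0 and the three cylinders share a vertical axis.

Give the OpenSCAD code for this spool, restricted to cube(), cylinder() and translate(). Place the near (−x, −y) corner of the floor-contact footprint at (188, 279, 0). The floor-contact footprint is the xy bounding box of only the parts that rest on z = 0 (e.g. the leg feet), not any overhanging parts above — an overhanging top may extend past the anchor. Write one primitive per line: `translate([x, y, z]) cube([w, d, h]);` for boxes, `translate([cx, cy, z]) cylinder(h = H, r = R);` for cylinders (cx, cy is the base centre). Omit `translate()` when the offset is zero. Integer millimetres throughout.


translate([286, 377, 0]) cylinder(h = 17, r = 98);
translate([286, 377, 17]) cylinder(h = 156, r = 26);
translate([286, 377, 173]) cylinder(h = 17, r = 98);


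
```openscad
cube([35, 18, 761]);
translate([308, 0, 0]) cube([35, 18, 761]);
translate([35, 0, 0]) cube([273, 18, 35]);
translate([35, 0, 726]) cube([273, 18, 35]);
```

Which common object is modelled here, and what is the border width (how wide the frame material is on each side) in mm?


A picture frame. The border width is 35 mm.

Four thin pieces enclosing a rectangular opening — a picture frame. The two full-height stiles are 761 mm tall; the top rail sits at z = 726 and is 35 mm tall, so the border above the opening is 761 − 726 = 35 mm, matching the stile x-width.


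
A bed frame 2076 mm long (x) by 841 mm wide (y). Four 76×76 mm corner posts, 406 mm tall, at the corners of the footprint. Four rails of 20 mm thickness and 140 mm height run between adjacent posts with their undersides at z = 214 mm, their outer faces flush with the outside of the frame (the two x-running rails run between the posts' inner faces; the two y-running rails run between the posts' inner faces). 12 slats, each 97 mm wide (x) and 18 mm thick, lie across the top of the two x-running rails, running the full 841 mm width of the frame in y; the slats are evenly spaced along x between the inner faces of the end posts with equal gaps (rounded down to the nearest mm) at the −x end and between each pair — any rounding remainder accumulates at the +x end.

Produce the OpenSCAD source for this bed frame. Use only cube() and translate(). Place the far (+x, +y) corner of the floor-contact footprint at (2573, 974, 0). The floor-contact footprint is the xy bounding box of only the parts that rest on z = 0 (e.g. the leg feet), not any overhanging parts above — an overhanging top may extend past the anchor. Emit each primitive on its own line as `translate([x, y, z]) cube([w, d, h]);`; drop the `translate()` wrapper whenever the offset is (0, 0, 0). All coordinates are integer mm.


translate([497, 133, 0]) cube([76, 76, 406]);
translate([497, 898, 0]) cube([76, 76, 406]);
translate([2497, 133, 0]) cube([76, 76, 406]);
translate([2497, 898, 0]) cube([76, 76, 406]);
translate([573, 133, 214]) cube([1924, 20, 140]);
translate([573, 954, 214]) cube([1924, 20, 140]);
translate([497, 209, 214]) cube([20, 689, 140]);
translate([2553, 209, 214]) cube([20, 689, 140]);
translate([631, 133, 354]) cube([97, 841, 18]);
translate([786, 133, 354]) cube([97, 841, 18]);
translate([941, 133, 354]) cube([97, 841, 18]);
translate([1096, 133, 354]) cube([97, 841, 18]);
translate([1251, 133, 354]) cube([97, 841, 18]);
translate([1406, 133, 354]) cube([97, 841, 18]);
translate([1561, 133, 354]) cube([97, 841, 18]);
translate([1716, 133, 354]) cube([97, 841, 18]);
translate([1871, 133, 354]) cube([97, 841, 18]);
translate([2026, 133, 354]) cube([97, 841, 18]);
translate([2181, 133, 354]) cube([97, 841, 18]);
translate([2336, 133, 354]) cube([97, 841, 18]);


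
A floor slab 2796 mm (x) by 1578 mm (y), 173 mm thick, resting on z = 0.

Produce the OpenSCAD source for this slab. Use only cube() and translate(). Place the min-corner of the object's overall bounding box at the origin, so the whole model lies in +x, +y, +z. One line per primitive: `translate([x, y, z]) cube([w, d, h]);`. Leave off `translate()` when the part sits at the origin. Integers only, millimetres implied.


cube([2796, 1578, 173]);


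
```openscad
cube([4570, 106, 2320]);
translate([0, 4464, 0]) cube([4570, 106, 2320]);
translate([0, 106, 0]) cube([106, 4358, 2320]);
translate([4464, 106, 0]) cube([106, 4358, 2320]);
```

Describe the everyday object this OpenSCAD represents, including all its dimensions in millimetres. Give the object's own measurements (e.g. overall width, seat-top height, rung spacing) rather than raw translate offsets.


The wall frame of a small rectangular building: four walls, each 2320 mm tall and 106 mm thick, enclosing a footprint 4570 mm (x) by 4570 mm (y) outside-to-outside, with no floor or roof. The front and back walls (the −y and +y sides) span the full width; the two side walls fit between them.


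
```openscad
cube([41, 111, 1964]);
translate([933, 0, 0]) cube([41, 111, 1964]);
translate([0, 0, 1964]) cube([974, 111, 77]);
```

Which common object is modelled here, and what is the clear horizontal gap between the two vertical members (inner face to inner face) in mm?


A door frame. The clear opening width is 892 mm.

Two 1964 mm tall posts with a header on top — a door frame. The left jamb is 41 mm wide at x = 0; the right jamb starts at x = 933. The clear opening is 933 − 41 = 892 mm.


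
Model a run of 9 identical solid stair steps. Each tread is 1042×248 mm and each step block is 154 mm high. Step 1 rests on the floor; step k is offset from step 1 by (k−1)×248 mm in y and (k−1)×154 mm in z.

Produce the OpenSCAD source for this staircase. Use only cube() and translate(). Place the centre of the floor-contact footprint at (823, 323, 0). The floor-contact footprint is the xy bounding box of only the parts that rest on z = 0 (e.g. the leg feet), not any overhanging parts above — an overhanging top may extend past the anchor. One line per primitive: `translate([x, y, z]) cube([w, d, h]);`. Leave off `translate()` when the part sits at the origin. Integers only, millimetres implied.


translate([302, 199, 0]) cube([1042, 248, 154]);
translate([302, 447, 154]) cube([1042, 248, 154]);
translate([302, 695, 308]) cube([1042, 248, 154]);
translate([302, 943, 462]) cube([1042, 248, 154]);
translate([302, 1191, 616]) cube([1042, 248, 154]);
translate([302, 1439, 770]) cube([1042, 248, 154]);
translate([302, 1687, 924]) cube([1042, 248, 154]);
translate([302, 1935, 1078]) cube([1042, 248, 154]);
translate([302, 2183, 1232]) cube([1042, 248, 154]);


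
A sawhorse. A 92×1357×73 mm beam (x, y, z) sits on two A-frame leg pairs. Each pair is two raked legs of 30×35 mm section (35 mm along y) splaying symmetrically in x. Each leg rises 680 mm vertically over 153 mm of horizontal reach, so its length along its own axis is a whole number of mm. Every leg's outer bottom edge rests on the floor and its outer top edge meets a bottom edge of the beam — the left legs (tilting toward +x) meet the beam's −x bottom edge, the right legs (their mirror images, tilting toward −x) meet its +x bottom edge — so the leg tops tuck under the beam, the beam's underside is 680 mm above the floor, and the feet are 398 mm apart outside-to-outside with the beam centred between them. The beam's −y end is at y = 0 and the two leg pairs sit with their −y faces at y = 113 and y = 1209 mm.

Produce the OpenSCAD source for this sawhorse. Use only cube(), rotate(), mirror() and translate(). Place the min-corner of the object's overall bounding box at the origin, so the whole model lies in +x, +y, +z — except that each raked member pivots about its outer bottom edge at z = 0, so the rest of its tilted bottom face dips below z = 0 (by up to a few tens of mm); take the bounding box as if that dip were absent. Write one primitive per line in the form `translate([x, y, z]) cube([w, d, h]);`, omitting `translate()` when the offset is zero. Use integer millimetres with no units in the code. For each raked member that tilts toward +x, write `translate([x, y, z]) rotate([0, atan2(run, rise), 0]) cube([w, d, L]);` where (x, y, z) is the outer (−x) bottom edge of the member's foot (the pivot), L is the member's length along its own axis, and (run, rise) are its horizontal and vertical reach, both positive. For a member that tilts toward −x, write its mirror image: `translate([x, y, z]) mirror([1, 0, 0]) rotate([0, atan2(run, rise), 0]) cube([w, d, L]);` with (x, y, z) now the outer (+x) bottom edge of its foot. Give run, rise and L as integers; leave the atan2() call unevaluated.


translate([153, 0, 680]) cube([92, 1357, 73]);
translate([0, 113, 0]) rotate([0, atan2(153, 680), 0]) cube([30, 35, 697]);
translate([398, 113, 0]) mirror([1, 0, 0]) rotate([0, atan2(153, 680), 0]) cube([30, 35, 697]);
translate([0, 1209, 0]) rotate([0, atan2(153, 680), 0]) cube([30, 35, 697]);
translate([398, 1209, 0]) mirror([1, 0, 0]) rotate([0, atan2(153, 680), 0]) cube([30, 35, 697]);


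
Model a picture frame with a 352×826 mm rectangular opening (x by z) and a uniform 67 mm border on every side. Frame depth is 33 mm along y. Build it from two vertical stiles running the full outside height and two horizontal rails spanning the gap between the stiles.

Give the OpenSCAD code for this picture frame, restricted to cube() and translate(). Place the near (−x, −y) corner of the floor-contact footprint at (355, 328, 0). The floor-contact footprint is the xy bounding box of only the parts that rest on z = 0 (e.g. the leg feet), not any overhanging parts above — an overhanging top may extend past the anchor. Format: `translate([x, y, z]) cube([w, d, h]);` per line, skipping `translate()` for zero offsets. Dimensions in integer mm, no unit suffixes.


translate([355, 328, 0]) cube([67, 33, 960]);
translate([774, 328, 0]) cube([67, 33, 960]);
translate([422, 328, 0]) cube([352, 33, 67]);
translate([422, 328, 893]) cube([352, 33, 67]);


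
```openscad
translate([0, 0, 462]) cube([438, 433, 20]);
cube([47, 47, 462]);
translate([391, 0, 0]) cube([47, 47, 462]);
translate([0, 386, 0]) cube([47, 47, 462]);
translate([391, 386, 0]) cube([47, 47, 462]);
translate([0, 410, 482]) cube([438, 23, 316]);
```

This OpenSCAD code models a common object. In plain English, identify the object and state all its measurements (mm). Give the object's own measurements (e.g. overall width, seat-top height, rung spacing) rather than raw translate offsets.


A chair. The seat is a 438×433×20 mm slab with its top at z = 482 mm, on four 47×47 mm corner legs (flush with the seat edges, standing on z = 0). A flat backrest 23 mm thick, 316 mm tall, spans the full seat width and rises from the seat top along its +y edge, rear face flush with the rear of the seat.


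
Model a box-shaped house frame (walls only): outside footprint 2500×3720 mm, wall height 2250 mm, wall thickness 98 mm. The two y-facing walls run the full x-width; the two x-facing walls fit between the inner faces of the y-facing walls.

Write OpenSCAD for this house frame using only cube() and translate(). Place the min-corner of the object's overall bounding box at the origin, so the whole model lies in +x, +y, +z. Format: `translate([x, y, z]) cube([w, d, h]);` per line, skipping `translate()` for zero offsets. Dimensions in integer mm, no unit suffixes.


cube([2500, 98, 2250]);
translate([0, 3622, 0]) cube([2500, 98, 2250]);
translate([0, 98, 0]) cube([98, 3524, 2250]);
translate([2402, 98, 0]) cube([98, 3524, 2250]);


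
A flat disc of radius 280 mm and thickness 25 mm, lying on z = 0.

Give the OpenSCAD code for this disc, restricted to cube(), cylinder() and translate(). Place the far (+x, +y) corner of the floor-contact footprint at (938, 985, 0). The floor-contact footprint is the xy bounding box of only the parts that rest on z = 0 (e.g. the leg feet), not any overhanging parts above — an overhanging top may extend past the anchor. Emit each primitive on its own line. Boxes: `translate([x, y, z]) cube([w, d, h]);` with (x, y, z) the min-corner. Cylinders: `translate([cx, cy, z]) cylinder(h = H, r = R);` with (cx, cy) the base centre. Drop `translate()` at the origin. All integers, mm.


translate([658, 705, 0]) cylinder(h = 25, r = 280);


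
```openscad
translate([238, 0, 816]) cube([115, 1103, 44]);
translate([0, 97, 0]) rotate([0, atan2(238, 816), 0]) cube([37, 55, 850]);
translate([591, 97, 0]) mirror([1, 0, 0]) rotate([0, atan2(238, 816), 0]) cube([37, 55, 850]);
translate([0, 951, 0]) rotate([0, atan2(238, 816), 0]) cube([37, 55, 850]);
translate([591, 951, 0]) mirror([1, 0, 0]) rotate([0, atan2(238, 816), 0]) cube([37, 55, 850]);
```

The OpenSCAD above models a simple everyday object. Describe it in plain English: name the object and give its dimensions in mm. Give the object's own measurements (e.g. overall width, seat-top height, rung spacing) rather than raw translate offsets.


A sawhorse. A 115×1103×44 mm beam (x, y, z) sits on two A-frame leg pairs. Each pair is two raked legs of 37×55 mm section (55 mm along y) splaying symmetrically in x. Each leg rises 816 mm vertically over 238 mm of horizontal reach and is 850 mm long along its own axis. Every leg's outer bottom edge rests on the floor and its outer top edge meets a bottom edge of the beam — the left legs (tilting toward +x) meet the beam's −x bottom edge, the right legs (their mirror images, tilting toward −x) meet its +x bottom edge — so the leg tops tuck under the beam, the beam's underside is 816 mm above the floor, and the feet are 591 mm apart outside-to-outside with the beam centred between them. The two leg pairs are set in 97 mm from either end of the beam.


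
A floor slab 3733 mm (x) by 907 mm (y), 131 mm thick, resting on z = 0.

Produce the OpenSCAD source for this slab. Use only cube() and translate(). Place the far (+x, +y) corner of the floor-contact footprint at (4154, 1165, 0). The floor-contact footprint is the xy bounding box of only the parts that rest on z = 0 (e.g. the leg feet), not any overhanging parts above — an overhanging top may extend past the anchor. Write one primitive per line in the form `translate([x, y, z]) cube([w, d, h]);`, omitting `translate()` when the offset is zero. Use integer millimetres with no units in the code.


translate([421, 258, 0]) cube([3733, 907, 131]);


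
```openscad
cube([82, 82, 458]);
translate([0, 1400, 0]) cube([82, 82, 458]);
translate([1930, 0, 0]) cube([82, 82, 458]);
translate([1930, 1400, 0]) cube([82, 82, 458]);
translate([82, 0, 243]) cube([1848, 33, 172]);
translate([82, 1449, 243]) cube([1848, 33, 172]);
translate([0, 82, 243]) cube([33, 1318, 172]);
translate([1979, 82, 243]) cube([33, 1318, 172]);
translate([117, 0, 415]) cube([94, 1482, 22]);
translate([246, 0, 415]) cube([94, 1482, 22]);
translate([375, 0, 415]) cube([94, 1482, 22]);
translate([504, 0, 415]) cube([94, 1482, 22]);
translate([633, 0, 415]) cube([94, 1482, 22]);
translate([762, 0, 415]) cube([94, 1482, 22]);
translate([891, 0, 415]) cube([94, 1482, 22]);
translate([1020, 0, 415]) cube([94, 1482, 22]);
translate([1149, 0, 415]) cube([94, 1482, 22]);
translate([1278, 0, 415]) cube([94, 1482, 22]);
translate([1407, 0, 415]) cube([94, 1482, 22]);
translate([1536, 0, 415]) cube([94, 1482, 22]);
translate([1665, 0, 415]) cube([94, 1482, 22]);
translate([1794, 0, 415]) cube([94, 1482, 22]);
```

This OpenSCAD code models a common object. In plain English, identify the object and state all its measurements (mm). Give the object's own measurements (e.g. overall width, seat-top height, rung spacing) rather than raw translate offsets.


A bed frame 2012 mm long (x) by 1482 mm wide (y). Four 82×82 mm corner posts, 458 mm tall, at the corners of the footprint. Four rails of 33 mm thickness and 172 mm height run between adjacent posts with their undersides at z = 243 mm, their outer faces flush with the outside of the frame (the two x-running rails run between the posts' inner faces; the two y-running rails run between the posts' inner faces). 14 slats, each 94 mm wide (x) and 22 mm thick, lie across the top of the two x-running rails, running the full 1482 mm width of the frame in y; along x they sit between the end posts with a 35 mm gap after the −x posts and between neighbouring slats, leaving 42 mm before the +x posts.


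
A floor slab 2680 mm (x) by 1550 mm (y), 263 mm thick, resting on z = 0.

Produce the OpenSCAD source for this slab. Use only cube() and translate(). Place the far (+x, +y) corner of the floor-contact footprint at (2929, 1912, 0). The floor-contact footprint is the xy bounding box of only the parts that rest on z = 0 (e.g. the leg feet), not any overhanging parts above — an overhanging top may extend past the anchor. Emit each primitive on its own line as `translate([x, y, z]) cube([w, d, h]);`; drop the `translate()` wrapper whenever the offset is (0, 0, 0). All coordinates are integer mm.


translate([249, 362, 0]) cube([2680, 1550, 263]);


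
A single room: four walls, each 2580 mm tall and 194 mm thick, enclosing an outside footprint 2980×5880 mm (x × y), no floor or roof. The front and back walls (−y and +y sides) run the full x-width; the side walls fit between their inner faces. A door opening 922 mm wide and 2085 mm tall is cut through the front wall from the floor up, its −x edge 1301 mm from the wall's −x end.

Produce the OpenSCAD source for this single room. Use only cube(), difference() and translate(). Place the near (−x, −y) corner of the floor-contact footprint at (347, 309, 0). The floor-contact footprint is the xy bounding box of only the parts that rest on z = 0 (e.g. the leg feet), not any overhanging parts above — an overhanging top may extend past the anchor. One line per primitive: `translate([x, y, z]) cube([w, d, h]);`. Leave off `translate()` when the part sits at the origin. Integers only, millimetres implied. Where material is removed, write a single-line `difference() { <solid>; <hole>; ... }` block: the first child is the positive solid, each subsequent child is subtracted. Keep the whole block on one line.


difference() { translate([347, 309, 0]) cube([2980, 194, 2580]); translate([1648, 309, 0]) cube([922, 194, 2085]); }
translate([347, 5995, 0]) cube([2980, 194, 2580]);
translate([347, 503, 0]) cube([194, 5492, 2580]);
translate([3133, 503, 0]) cube([194, 5492, 2580]);


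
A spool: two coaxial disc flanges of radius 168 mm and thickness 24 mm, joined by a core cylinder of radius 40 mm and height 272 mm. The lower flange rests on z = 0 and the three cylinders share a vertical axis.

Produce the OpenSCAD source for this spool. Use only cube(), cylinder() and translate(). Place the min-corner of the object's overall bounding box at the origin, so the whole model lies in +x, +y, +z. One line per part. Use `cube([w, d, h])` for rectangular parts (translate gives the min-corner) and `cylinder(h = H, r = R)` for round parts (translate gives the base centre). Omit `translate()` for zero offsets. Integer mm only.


translate([168, 168, 0]) cylinder(h = 24, r = 168);
translate([168, 168, 24]) cylinder(h = 272, r = 40);
translate([168, 168, 296]) cylinder(h = 24, r = 168);


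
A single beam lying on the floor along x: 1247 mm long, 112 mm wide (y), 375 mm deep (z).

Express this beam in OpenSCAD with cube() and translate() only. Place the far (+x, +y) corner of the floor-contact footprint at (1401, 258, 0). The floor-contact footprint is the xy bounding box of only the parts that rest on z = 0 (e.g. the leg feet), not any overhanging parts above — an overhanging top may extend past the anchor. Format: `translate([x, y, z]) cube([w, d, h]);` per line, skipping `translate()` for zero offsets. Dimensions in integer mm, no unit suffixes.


translate([154, 146, 0]) cube([1247, 112, 375]);


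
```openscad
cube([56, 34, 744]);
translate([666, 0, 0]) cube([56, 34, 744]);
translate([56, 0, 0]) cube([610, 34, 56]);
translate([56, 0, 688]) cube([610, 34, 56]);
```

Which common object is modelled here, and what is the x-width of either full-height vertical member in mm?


A picture frame. The border width is 56 mm.

Four thin pieces enclosing a rectangular opening — a picture frame. The two full-height stiles are 744 mm tall; the top rail sits at z = 688 and is 56 mm tall, so the border above the opening is 744 − 688 = 56 mm, matching the stile x-width.


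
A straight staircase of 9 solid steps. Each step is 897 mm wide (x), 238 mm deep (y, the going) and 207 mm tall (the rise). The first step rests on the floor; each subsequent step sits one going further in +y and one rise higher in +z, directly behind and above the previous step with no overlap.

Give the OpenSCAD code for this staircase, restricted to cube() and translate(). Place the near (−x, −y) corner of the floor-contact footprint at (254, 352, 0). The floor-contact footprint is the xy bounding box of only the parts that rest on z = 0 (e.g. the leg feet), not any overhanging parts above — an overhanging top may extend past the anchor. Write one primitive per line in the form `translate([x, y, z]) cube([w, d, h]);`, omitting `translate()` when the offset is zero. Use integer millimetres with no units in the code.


translate([254, 352, 0]) cube([897, 238, 207]);
translate([254, 590, 207]) cube([897, 238, 207]);
translate([254, 828, 414]) cube([897, 238, 207]);
translate([254, 1066, 621]) cube([897, 238, 207]);
translate([254, 1304, 828]) cube([897, 238, 207]);
translate([254, 1542, 1035]) cube([897, 238, 207]);
translate([254, 1780, 1242]) cube([897, 238, 207]);
translate([254, 2018, 1449]) cube([897, 238, 207]);
translate([254, 2256, 1656]) cube([897, 238, 207]);


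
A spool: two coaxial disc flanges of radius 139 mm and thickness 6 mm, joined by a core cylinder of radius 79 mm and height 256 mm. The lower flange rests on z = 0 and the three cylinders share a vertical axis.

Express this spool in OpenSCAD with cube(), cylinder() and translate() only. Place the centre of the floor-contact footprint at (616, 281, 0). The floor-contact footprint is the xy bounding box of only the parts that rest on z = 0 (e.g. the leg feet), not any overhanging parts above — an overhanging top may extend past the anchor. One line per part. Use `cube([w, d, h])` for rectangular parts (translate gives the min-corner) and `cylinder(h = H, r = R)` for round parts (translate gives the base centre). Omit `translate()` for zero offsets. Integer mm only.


translate([616, 281, 0]) cylinder(h = 6, r = 139);
translate([616, 281, 6]) cylinder(h = 256, r = 79);
translate([616, 281, 262]) cylinder(h = 6, r = 139);


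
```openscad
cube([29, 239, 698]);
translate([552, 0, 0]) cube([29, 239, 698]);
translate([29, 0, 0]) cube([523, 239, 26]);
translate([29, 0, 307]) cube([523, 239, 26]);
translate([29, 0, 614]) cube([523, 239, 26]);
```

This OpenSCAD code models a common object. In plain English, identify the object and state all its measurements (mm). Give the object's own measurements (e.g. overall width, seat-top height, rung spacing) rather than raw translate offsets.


An open bookshelf. Two side panels, each 29 mm thick, 239 mm deep and 698 mm tall, stand 581 mm apart (outside-to-outside). Between them sit 3 shelves, each 26 mm thick and 239 mm deep, spanning the full gap between the sides. The bottom shelf rests on the floor (its underside at z = 0) and the clear gap between one shelf's top and the next shelf's underside is 281 mm.


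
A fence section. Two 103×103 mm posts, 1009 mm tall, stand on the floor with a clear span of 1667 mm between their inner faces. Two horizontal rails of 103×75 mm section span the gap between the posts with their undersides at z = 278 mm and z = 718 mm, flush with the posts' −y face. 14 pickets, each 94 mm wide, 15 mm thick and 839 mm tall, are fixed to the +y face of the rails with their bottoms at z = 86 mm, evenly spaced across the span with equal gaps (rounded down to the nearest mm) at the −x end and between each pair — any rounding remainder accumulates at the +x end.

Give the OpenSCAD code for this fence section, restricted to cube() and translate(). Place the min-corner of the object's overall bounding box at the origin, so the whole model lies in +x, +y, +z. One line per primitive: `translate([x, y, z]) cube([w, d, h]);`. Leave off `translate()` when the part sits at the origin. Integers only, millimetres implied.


cube([103, 103, 1009]);
translate([1770, 0, 0]) cube([103, 103, 1009]);
translate([103, 0, 278]) cube([1667, 103, 75]);
translate([103, 0, 718]) cube([1667, 103, 75]);
translate([126, 103, 86]) cube([94, 15, 839]);
translate([243, 103, 86]) cube([94, 15, 839]);
translate([360, 103, 86]) cube([94, 15, 839]);
translate([477, 103, 86]) cube([94, 15, 839]);
translate([594, 103, 86]) cube([94, 15, 839]);
translate([711, 103, 86]) cube([94, 15, 839]);
translate([828, 103, 86]) cube([94, 15, 839]);
translate([945, 103, 86]) cube([94, 15, 839]);
translate([1062, 103, 86]) cube([94, 15, 839]);
translate([1179, 103, 86]) cube([94, 15, 839]);
translate([1296, 103, 86]) cube([94, 15, 839]);
translate([1413, 103, 86]) cube([94, 15, 839]);
translate([1530, 103, 86]) cube([94, 15, 839]);
translate([1647, 103, 86]) cube([94, 15, 839]);


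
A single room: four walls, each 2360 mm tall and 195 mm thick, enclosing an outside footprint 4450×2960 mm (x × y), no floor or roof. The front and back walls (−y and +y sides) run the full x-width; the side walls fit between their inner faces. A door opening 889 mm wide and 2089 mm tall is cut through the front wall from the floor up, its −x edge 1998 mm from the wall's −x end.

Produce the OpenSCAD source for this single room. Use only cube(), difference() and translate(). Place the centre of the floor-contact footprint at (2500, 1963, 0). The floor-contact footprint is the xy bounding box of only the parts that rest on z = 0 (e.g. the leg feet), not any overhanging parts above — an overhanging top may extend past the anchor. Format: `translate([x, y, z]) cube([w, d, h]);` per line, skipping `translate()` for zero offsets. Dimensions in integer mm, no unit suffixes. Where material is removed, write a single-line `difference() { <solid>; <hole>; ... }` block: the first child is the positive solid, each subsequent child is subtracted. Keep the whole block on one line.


difference() { translate([275, 483, 0]) cube([4450, 195, 2360]); translate([2273, 483, 0]) cube([889, 195, 2089]); }
translate([275, 3248, 0]) cube([4450, 195, 2360]);
translate([275, 678, 0]) cube([195, 2570, 2360]);
translate([4530, 678, 0]) cube([195, 2570, 2360]);


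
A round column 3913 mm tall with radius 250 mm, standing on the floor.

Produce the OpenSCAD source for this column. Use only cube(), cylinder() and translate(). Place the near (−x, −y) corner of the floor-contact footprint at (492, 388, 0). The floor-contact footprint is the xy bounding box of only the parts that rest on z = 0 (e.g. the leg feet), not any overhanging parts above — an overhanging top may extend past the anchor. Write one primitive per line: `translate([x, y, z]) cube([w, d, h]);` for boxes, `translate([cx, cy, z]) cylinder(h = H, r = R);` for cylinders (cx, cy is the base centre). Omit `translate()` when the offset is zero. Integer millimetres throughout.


translate([742, 638, 0]) cylinder(h = 3913, r = 250);


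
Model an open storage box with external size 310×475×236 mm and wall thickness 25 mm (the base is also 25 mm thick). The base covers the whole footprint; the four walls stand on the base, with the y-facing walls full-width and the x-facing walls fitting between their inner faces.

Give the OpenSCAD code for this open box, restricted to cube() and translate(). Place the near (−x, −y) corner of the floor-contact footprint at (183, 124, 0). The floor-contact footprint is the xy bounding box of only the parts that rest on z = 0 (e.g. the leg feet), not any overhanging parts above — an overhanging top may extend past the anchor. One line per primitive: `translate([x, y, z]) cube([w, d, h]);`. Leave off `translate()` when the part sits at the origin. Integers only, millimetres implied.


translate([183, 124, 0]) cube([310, 475, 25]);
translate([183, 124, 25]) cube([310, 25, 211]);
translate([183, 574, 25]) cube([310, 25, 211]);
translate([183, 149, 25]) cube([25, 425, 211]);
translate([468, 149, 25]) cube([25, 425, 211]);


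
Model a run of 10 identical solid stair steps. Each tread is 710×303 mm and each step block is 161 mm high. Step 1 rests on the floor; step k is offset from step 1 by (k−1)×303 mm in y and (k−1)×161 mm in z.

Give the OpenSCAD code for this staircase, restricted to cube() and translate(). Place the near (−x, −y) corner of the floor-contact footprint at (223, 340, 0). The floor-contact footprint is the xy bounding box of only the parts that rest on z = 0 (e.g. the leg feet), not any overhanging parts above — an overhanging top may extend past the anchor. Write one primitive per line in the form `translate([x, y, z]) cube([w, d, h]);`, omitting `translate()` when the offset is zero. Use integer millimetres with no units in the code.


translate([223, 340, 0]) cube([710, 303, 161]);
translate([223, 643, 161]) cube([710, 303, 161]);
translate([223, 946, 322]) cube([710, 303, 161]);
translate([223, 1249, 483]) cube([710, 303, 161]);
translate([223, 1552, 644]) cube([710, 303, 161]);
translate([223, 1855, 805]) cube([710, 303, 161]);
translate([223, 2158, 966]) cube([710, 303, 161]);
translate([223, 2461, 1127]) cube([710, 303, 161]);
translate([223, 2764, 1288]) cube([710, 303, 161]);
translate([223, 3067, 1449]) cube([710, 303, 161]);


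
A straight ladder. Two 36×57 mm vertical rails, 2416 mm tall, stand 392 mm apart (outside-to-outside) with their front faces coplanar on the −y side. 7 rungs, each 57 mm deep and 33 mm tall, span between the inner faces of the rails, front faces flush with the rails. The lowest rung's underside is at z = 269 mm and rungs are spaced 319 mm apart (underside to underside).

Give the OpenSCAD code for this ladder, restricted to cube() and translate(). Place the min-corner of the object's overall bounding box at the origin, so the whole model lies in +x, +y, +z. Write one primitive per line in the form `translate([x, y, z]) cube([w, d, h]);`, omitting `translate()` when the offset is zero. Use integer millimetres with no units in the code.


cube([36, 57, 2416]);
translate([356, 0, 0]) cube([36, 57, 2416]);
translate([36, 0, 269]) cube([320, 57, 33]);
translate([36, 0, 588]) cube([320, 57, 33]);
translate([36, 0, 907]) cube([320, 57, 33]);
translate([36, 0, 1226]) cube([320, 57, 33]);
translate([36, 0, 1545]) cube([320, 57, 33]);
translate([36, 0, 1864]) cube([320, 57, 33]);
translate([36, 0, 2183]) cube([320, 57, 33]);


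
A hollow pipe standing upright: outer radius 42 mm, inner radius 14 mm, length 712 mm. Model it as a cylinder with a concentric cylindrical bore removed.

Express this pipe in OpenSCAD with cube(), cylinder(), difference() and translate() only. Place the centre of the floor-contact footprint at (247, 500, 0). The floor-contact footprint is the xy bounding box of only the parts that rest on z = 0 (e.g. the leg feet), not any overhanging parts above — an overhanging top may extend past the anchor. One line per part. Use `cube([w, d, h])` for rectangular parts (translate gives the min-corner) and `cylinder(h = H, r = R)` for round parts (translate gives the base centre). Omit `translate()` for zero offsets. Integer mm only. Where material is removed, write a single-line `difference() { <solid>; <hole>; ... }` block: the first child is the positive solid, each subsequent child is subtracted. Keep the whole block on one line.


difference() { translate([247, 500, 0]) cylinder(h = 712, r = 42); translate([247, 500, 0]) cylinder(h = 712, r = 14); }


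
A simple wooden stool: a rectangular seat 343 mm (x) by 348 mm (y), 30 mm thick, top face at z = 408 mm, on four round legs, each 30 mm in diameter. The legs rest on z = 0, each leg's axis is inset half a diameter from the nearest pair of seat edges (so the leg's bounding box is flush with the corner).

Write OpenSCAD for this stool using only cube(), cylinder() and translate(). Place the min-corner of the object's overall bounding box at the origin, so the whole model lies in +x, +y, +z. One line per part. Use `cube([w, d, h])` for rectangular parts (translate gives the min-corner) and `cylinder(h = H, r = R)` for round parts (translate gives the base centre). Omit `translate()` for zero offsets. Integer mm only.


translate([0, 0, 378]) cube([343, 348, 30]);
translate([15, 15, 0]) cylinder(h = 378, r = 15);
translate([328, 15, 0]) cylinder(h = 378, r = 15);
translate([15, 333, 0]) cylinder(h = 378, r = 15);
translate([328, 333, 0]) cylinder(h = 378, r = 15);


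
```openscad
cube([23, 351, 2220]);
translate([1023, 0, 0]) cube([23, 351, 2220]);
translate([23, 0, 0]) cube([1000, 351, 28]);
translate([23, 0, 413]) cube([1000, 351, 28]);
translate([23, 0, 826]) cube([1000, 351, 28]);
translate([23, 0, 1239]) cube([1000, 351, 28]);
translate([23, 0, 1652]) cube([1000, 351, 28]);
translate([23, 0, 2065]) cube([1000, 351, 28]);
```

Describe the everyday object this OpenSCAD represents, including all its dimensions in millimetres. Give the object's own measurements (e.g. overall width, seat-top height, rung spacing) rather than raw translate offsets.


An open bookshelf. Two side panels, each 23 mm thick, 351 mm deep and 2220 mm tall, stand 1046 mm apart (outside-to-outside). Between them sit 6 shelves, each 28 mm thick and 351 mm deep, spanning the full gap between the sides. The bottom shelf rests on the floor (its underside at z = 0) and the clear gap between one shelf's top and the next shelf's underside is 385 mm.


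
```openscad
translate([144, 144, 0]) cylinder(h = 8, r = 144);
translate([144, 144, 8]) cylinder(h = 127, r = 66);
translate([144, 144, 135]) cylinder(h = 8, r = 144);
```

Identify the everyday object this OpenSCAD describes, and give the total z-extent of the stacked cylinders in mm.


A spool. The overall height is 143 mm.

Three coaxial cylinders, large–small–large — a spool. Two 8 mm flanges and a 127 mm core give 8 + 127 + 8 = 143 mm.


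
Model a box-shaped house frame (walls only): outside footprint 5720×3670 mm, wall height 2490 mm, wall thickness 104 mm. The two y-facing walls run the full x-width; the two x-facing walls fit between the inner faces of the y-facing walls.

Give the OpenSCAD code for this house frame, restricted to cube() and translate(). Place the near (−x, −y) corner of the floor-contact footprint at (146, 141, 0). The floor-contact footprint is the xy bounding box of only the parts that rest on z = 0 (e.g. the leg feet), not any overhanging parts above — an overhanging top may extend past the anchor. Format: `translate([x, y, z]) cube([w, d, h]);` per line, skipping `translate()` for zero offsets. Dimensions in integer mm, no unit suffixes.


translate([146, 141, 0]) cube([5720, 104, 2490]);
translate([146, 3707, 0]) cube([5720, 104, 2490]);
translate([146, 245, 0]) cube([104, 3462, 2490]);
translate([5762, 245, 0]) cube([104, 3462, 2490]);


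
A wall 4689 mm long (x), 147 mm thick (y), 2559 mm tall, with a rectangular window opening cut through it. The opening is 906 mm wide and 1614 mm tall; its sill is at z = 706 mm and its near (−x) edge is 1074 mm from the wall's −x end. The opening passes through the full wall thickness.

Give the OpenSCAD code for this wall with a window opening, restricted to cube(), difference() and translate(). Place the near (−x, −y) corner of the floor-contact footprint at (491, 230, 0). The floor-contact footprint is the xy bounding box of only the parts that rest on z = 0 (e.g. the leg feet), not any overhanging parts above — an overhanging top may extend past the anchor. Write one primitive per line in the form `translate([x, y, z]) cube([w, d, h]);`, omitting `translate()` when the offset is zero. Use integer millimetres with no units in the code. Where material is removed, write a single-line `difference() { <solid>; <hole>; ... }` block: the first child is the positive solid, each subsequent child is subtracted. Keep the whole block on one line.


difference() { translate([491, 230, 0]) cube([4689, 147, 2559]); translate([1565, 230, 706]) cube([906, 147, 1614]); }


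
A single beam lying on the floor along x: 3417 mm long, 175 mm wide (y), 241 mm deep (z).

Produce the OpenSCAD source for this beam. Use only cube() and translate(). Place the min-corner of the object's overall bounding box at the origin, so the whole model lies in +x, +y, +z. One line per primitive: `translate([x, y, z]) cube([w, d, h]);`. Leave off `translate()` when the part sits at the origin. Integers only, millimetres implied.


cube([3417, 175, 241]);


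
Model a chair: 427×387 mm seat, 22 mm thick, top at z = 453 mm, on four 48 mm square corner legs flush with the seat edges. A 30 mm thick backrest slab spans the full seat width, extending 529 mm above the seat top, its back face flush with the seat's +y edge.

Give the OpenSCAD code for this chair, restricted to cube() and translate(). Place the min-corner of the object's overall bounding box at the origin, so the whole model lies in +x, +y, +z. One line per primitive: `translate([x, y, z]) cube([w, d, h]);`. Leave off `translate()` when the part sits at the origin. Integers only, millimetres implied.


translate([0, 0, 431]) cube([427, 387, 22]);
cube([48, 48, 431]);
translate([379, 0, 0]) cube([48, 48, 431]);
translate([0, 339, 0]) cube([48, 48, 431]);
translate([379, 339, 0]) cube([48, 48, 431]);
translate([0, 357, 453]) cube([427, 30, 529]);


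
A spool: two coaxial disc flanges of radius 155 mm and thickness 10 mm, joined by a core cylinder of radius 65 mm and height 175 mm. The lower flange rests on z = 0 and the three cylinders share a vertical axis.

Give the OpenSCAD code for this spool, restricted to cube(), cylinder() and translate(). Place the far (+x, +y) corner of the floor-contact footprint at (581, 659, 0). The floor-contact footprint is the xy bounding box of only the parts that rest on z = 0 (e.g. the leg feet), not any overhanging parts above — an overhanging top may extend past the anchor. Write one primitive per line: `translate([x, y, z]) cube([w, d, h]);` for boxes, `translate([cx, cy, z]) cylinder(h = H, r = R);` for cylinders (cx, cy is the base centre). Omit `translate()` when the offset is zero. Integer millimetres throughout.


translate([426, 504, 0]) cylinder(h = 10, r = 155);
translate([426, 504, 10]) cylinder(h = 175, r = 65);
translate([426, 504, 185]) cylinder(h = 10, r = 155);
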